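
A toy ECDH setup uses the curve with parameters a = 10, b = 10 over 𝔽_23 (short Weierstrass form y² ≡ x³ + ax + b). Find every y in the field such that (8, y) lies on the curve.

x³ + 10x + 10 = 602 ≡ 4 (mod 23).
Square roots of 4 mod 23: 2 and 21 (since 2² = 4 ≡ 4).

2, 21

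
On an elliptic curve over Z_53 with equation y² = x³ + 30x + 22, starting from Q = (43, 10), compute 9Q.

(37, 2)

Repeated addition: build up to 9Q.
2Q: tangent at (43, 10): λ = (3·43² + 30)/(2·10) ≡ 12/20. 20⁻¹ ≡ 8 (mod 53) since 20·8 = 160 ≡ 1, so λ ≡ 12·8 ≡ 43.
  x = λ² - 43 - 43 = 1849 - 86 ≡ 14; y = λ·(43 - 14) - 10 ≡ 18. → (14, 18)
3Q: (14, 18) + (43, 10). λ = (10 - 18)/(43 - 14) ≡ 45/29 mod 53. 29⁻¹ ≡ 11 (mod 53), so λ ≡ 18.
  x = λ² - 14 - 43 = 324 - 57 ≡ 2; y = λ·(14 - 2) - 18 ≡ 39. → (2, 39)
4Q: (2, 39) + (43, 10). λ = (10 - 39)/(43 - 2) ≡ 24/41 mod 53. 41⁻¹ ≡ 22 (mod 53), so λ ≡ 51.
  x = λ² - 2 - 43 = 2601 - 45 ≡ 12; y = λ·(2 - 12) - 39 ≡ 34. → (12, 34)
5Q: (12, 34) + (43, 10). λ = (10 - 34)/(43 - 12) ≡ 29/31 mod 53. 31⁻¹ ≡ 12 (mod 53) since 31·12 = 372 ≡ 1, so λ ≡ 30.
  x = λ² - 12 - 43 = 900 - 55 ≡ 50; y = λ·(12 - 50) - 34 ≡ 45. → (50, 45)
6Q: (50, 45) + (43, 10). λ = (10 - 45)/(43 - 50) ≡ 18/46 mod 53. 46⁻¹ ≡ 15 (mod 53), so λ ≡ 5.
  x = λ² - 50 - 43 = 25 - 93 ≡ 38; y = λ·(50 - 38) - 45 ≡ 15. → (38, 15)
7Q: (38, 15) + (43, 10). λ = (10 - 15)/(43 - 38) ≡ 48/5 mod 53. 5⁻¹ ≡ 32 (mod 53), so λ ≡ 52.
  x = λ² - 38 - 43 = 2704 - 81 ≡ 26; y = λ·(38 - 26) - 15 ≡ 26. → (26, 26)
8Q: (26, 26) + (43, 10). λ = (10 - 26)/(43 - 26) ≡ 37/17 mod 53. 17⁻¹ ≡ 25 (mod 53), so λ ≡ 24.
  x = λ² - 26 - 43 = 576 - 69 ≡ 30; y = λ·(26 - 30) - 26 ≡ 37. → (30, 37)
9Q: (30, 37) + (43, 10). λ = (10 - 37)/(43 - 30) ≡ 26/13 mod 53. 13⁻¹ ≡ 49 (mod 53) since 13·49 = 637 ≡ 1, so λ ≡ 2.
  x = λ² - 30 - 43 = 4 - 73 ≡ 37; y = λ·(30 - 37) - 37 ≡ 2. → (37, 2)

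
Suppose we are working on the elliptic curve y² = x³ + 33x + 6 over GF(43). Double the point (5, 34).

tangent at (5, 34): λ = (3·5² + 33)/(2·34) ≡ 22/25. 25⁻¹ ≡ 31 (mod 43), so λ ≡ 22·31 ≡ 37.
  x = λ² - 5 - 5 = 1369 - 10 ≡ 26; y = λ·(5 - 26) - 34 ≡ 6. → (26, 6)

(26, 6)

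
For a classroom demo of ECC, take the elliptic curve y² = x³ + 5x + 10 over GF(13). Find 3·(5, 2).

Write Q = (5, 2).
Repeated addition: build up to 3Q.
2Q: tangent at (5, 2): λ = (3·5² + 5)/(2·2) ≡ 2/4. 4⁻¹ ≡ 10 (mod 13), so λ ≡ 2·10 ≡ 7.
  x = λ² - 5 - 5 = 49 - 10 ≡ 0; y = λ·(5 - 0) - 2 ≡ 7. → (0, 7)
3Q: (0, 7) + (5, 2). λ = (2 - 7)/(5 - 0) ≡ 8/5 mod 13. 5⁻¹ ≡ 8 (mod 13) since 5·8 = 40 ≡ 1, so λ ≡ 12.
  x = λ² - 0 - 5 = 144 - 5 ≡ 9; y = λ·(0 - 9) - 7 ≡ 2. → (9, 2)

(9, 2)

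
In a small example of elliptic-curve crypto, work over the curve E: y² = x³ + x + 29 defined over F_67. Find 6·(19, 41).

(17, 1)

Write P = (19, 41).
Double-and-add on 6 = (110)₂. Start with P = (19, 41) for the leading 1-bit.
double: tangent at (19, 41): λ = (3·19² + 1)/(2·41) ≡ 12/15. 15⁻¹ ≡ 9 (mod 67), so λ ≡ 12·9 ≡ 41.
  x = λ² - 19 - 19 = 1681 - 38 ≡ 35; y = λ·(19 - 35) - 41 ≡ 40. → (35, 40)
add P: (35, 40) + (19, 41). λ = (41 - 40)/(19 - 35) ≡ 1/51 mod 67. 51⁻¹ ≡ 46 (mod 67), so λ ≡ 46.
  x = λ² - 35 - 19 = 2116 - 54 ≡ 52; y = λ·(35 - 52) - 40 ≡ 49. → (52, 49)
double: tangent at (52, 49): λ = (3·52² + 1)/(2·49) ≡ 6/31. 31⁻¹ ≡ 13 (mod 67) since 31·13 = 403 ≡ 1, so λ ≡ 6·13 ≡ 11.
  x = λ² - 52 - 52 = 121 - 104 ≡ 17; y = λ·(52 - 17) - 49 ≡ 1. → (17, 1)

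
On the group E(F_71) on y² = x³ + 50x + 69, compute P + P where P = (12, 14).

tangent at (12, 14): λ = (3·12² + 50)/(2·14) ≡ 56/28. 28⁻¹ ≡ 33 (mod 71) since 28·33 = 924 ≡ 1, so λ ≡ 56·33 ≡ 2.
  x = λ² - 12 - 12 = 4 - 24 ≡ 51; y = λ·(12 - 51) - 14 ≡ 50. → (51, 50)

(51, 50)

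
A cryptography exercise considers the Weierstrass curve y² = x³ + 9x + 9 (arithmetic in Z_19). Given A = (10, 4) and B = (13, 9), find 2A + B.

First 2A:
Repeated addition: build up to 2A.
2A: tangent at (10, 4): λ = (3·10² + 9)/(2·4) ≡ 5/8. 8⁻¹ ≡ 12 (mod 19) since 8·12 = 96 ≡ 1, so λ ≡ 5·12 ≡ 3.
  x = λ² - 10 - 10 = 9 - 20 ≡ 8; y = λ·(10 - 8) - 4 ≡ 2. → (8, 2)
2A = (8, 2).
Finally 2A + B:
(8, 2) + (13, 9). λ = (9 - 2)/(13 - 8) ≡ 7/5 mod 19. 5⁻¹ ≡ 4 (mod 19), so λ ≡ 9.
  x = λ² - 8 - 13 = 81 - 21 ≡ 3; y = λ·(8 - 3) - 2 ≡ 5. → (3, 5)

(3, 5)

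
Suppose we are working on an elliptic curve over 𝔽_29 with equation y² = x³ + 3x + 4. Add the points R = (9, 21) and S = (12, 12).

(9, 21) + (12, 12). λ = (12 - 21)/(12 - 9) ≡ 20/3 mod 29. 3⁻¹ ≡ 10 (mod 29), so λ ≡ 26.
  x = λ² - 9 - 12 = 676 - 21 ≡ 17; y = λ·(9 - 17) - 21 ≡ 3. → (17, 3)

(17, 3)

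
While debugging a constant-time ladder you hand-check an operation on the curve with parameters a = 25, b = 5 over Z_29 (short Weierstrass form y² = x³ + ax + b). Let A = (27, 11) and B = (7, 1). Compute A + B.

(27, 11) + (7, 1). λ = (1 - 11)/(7 - 27) ≡ 19/9 mod 29. 9⁻¹ ≡ 13 (mod 29) since 9·13 = 117 ≡ 1, so λ ≡ 15.
  x = λ² - 27 - 7 = 225 - 34 ≡ 17; y = λ·(27 - 17) - 11 ≡ 23. → (17, 23)

(17, 23)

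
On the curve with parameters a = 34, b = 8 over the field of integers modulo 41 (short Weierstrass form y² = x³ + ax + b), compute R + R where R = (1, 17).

(0, 7)

tangent at (1, 17): λ = (3·1² + 34)/(2·17) ≡ 37/34. 34⁻¹ ≡ 35 (mod 41) since 34·35 = 1190 ≡ 1, so λ ≡ 37·35 ≡ 24.
  x = λ² - 1 - 1 = 576 - 2 ≡ 0; y = λ·(1 - 0) - 17 ≡ 7. → (0, 7)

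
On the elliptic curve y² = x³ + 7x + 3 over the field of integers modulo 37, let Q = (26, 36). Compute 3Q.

Repeated addition: build up to 3Q.
2Q: tangent at (26, 36): λ = (3·26² + 7)/(2·36) ≡ 0/35. 35⁻¹ ≡ 18 (mod 37), so λ ≡ 0·18 ≡ 0.
  x = λ² - 26 - 26 = 0 - 52 ≡ 22; y = λ·(26 - 22) - 36 ≡ 1. → (22, 1)
3Q: (22, 1) + (26, 36). λ = (36 - 1)/(26 - 22) ≡ 35/4 mod 37. 4⁻¹ ≡ 28 (mod 37) since 4·28 = 112 ≡ 1, so λ ≡ 18.
  x = λ² - 22 - 26 = 324 - 48 ≡ 17; y = λ·(22 - 17) - 1 ≡ 15. → (17, 15)

(17, 15)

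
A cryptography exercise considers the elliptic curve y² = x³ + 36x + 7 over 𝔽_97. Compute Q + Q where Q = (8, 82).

tangent at (8, 82): λ = (3·8² + 36)/(2·82) ≡ 34/67. 67⁻¹ ≡ 42 (mod 97), so λ ≡ 34·42 ≡ 70.
  x = λ² - 8 - 8 = 4900 - 16 ≡ 34; y = λ·(8 - 34) - 82 ≡ 38. → (34, 38)

(34, 38)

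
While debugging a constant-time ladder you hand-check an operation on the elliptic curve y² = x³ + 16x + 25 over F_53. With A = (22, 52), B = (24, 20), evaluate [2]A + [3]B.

(22, 1)

First 2A:
Repeated addition: build up to 2A.
2A: tangent at (22, 52): λ = (3·22² + 16)/(2·52) ≡ 37/51. 51⁻¹ ≡ 26 (mod 53) since 51·26 = 1326 ≡ 1, so λ ≡ 37·26 ≡ 8.
  x = λ² - 22 - 22 = 64 - 44 ≡ 20; y = λ·(22 - 20) - 52 ≡ 17. → (20, 17)
2A = (20, 17).
Next 3B:
Repeated addition: build up to 3B.
2B: tangent at (24, 20): λ = (3·24² + 16)/(2·20) ≡ 48/40. 40⁻¹ ≡ 4 (mod 53), so λ ≡ 48·4 ≡ 33.
  x = λ² - 24 - 24 = 1089 - 48 ≡ 34; y = λ·(24 - 34) - 20 ≡ 21. → (34, 21)
3B: (34, 21) + (24, 20). λ = (20 - 21)/(24 - 34) ≡ 52/43 mod 53. 43⁻¹ ≡ 37 (mod 53), so λ ≡ 16.
  x = λ² - 34 - 24 = 256 - 58 ≡ 39; y = λ·(34 - 39) - 21 ≡ 5. → (39, 5)
3B = (39, 5).
Finally 2A + 3B:
(20, 17) + (39, 5). λ = (5 - 17)/(39 - 20) ≡ 41/19 mod 53. 19⁻¹ ≡ 14 (mod 53) since 19·14 = 266 ≡ 1, so λ ≡ 44.
  x = λ² - 20 - 39 = 1936 - 59 ≡ 22; y = λ·(20 - 22) - 17 ≡ 1. → (22, 1)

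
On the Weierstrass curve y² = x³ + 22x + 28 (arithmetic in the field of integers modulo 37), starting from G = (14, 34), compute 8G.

(3, 26)

Repeated addition: build up to 8G.
2G: tangent at (14, 34): λ = (3·14² + 22)/(2·34) ≡ 18/31. 31⁻¹ ≡ 6 (mod 37) since 31·6 = 186 ≡ 1, so λ ≡ 18·6 ≡ 34.
  x = λ² - 14 - 14 = 1156 - 28 ≡ 18; y = λ·(14 - 18) - 34 ≡ 15. → (18, 15)
3G: (18, 15) + (14, 34). λ = (34 - 15)/(14 - 18) ≡ 19/33 mod 37. 33⁻¹ ≡ 9 (mod 37) since 33·9 = 297 ≡ 1, so λ ≡ 23.
  x = λ² - 18 - 14 = 529 - 32 ≡ 16; y = λ·(18 - 16) - 15 ≡ 31. → (16, 31)
4G: (16, 31) + (14, 34). λ = (34 - 31)/(14 - 16) ≡ 3/35 mod 37. 35⁻¹ ≡ 18 (mod 37) since 35·18 = 630 ≡ 1, so λ ≡ 17.
  x = λ² - 16 - 14 = 289 - 30 ≡ 0; y = λ·(16 - 0) - 31 ≡ 19. → (0, 19)
5G: (0, 19) + (14, 34). λ = (34 - 19)/(14 - 0) ≡ 15/14 mod 37. 14⁻¹ ≡ 8 (mod 37), so λ ≡ 9.
  x = λ² - 0 - 14 = 81 - 14 ≡ 30; y = λ·(0 - 30) - 19 ≡ 7. → (30, 7)
6G: (30, 7) + (14, 34). λ = (34 - 7)/(14 - 30) ≡ 27/21 mod 37. 21⁻¹ ≡ 30 (mod 37), so λ ≡ 33.
  x = λ² - 30 - 14 = 1089 - 44 ≡ 9; y = λ·(30 - 9) - 7 ≡ 20. → (9, 20)
7G: (9, 20) + (14, 34). λ = (34 - 20)/(14 - 9) ≡ 14/5 mod 37. 5⁻¹ ≡ 15 (mod 37), so λ ≡ 25.
  x = λ² - 9 - 14 = 625 - 23 ≡ 10; y = λ·(9 - 10) - 20 ≡ 29. → (10, 29)
8G: (10, 29) + (14, 34). λ = (34 - 29)/(14 - 10) ≡ 5/4 mod 37. 4⁻¹ ≡ 28 (mod 37), so λ ≡ 29.
  x = λ² - 10 - 14 = 841 - 24 ≡ 3; y = λ·(10 - 3) - 29 ≡ 26. → (3, 26)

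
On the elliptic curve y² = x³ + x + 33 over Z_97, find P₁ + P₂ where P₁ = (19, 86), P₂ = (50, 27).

(40, 76)

(19, 86) + (50, 27). λ = (27 - 86)/(50 - 19) ≡ 38/31 mod 97. 31⁻¹ ≡ 72 (mod 97) since 31·72 = 2232 ≡ 1, so λ ≡ 20.
  x = λ² - 19 - 50 = 400 - 69 ≡ 40; y = λ·(19 - 40) - 86 ≡ 76. → (40, 76)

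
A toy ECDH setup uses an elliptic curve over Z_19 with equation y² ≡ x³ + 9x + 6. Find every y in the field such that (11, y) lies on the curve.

7, 12

x³ + 9x + 6 = 1436 ≡ 11 (mod 19).
Square roots of 11 mod 19: 7 and 12 (since 7² = 49 ≡ 11).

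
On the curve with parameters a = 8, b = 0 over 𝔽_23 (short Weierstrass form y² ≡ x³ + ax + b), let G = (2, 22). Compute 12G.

Repeated addition: build up to 12G.
2G: tangent at (2, 22): λ = (3·2² + 8)/(2·22) ≡ 20/21. 21⁻¹ ≡ 11 (mod 23), so λ ≡ 20·11 ≡ 13.
  x = λ² - 2 - 2 = 169 - 4 ≡ 4; y = λ·(2 - 4) - 22 ≡ 21. → (4, 21)
3G: (4, 21) + (2, 22). λ = (22 - 21)/(2 - 4) ≡ 1/21 mod 23. 21⁻¹ ≡ 11 (mod 23), so λ ≡ 11.
  x = λ² - 4 - 2 = 121 - 6 ≡ 0; y = λ·(4 - 0) - 21 ≡ 0. → (0, 0)
4G: (0, 0) + (2, 22). λ = (22 - 0)/(2 - 0) ≡ 22/2 mod 23. 2⁻¹ ≡ 12 (mod 23) since 2·12 = 24 ≡ 1, so λ ≡ 11.
  x = λ² - 0 - 2 = 121 - 2 ≡ 4; y = λ·(0 - 4) - 0 ≡ 2. → (4, 2)
5G: (4, 2) + (2, 22). λ = (22 - 2)/(2 - 4) ≡ 20/21 mod 23. 21⁻¹ ≡ 11 (mod 23) since 21·11 = 231 ≡ 1, so λ ≡ 13.
  x = λ² - 4 - 2 = 169 - 6 ≡ 2; y = λ·(4 - 2) - 2 ≡ 1. → (2, 1)
6G: (2, 1) + (2, 22): same x and y₁ ≡ -y₂, so the sum is the point at infinity.
7G: the point at infinity + (2, 22) = (2, 22) (identity).
8G: tangent at (2, 22): λ = (3·2² + 8)/(2·22) ≡ 20/21. 21⁻¹ ≡ 11 (mod 23), so λ ≡ 20·11 ≡ 13.
  x = λ² - 2 - 2 = 169 - 4 ≡ 4; y = λ·(2 - 4) - 22 ≡ 21. → (4, 21)
9G: (4, 21) + (2, 22). λ = (22 - 21)/(2 - 4) ≡ 1/21 mod 23. 21⁻¹ ≡ 11 (mod 23), so λ ≡ 11.
  x = λ² - 4 - 2 = 121 - 6 ≡ 0; y = λ·(4 - 0) - 21 ≡ 0. → (0, 0)
10G: (0, 0) + (2, 22). λ = (22 - 0)/(2 - 0) ≡ 22/2 mod 23. 2⁻¹ ≡ 12 (mod 23) since 2·12 = 24 ≡ 1, so λ ≡ 11.
  x = λ² - 0 - 2 = 121 - 2 ≡ 4; y = λ·(0 - 4) - 0 ≡ 2. → (4, 2)
11G: (4, 2) + (2, 22). λ = (22 - 2)/(2 - 4) ≡ 20/21 mod 23. 21⁻¹ ≡ 11 (mod 23) since 21·11 = 231 ≡ 1, so λ ≡ 13.
  x = λ² - 4 - 2 = 169 - 6 ≡ 2; y = λ·(4 - 2) - 2 ≡ 1. → (2, 1)
12G: (2, 1) + (2, 22): same x and y₁ ≡ -y₂, so the sum is the point at infinity.

O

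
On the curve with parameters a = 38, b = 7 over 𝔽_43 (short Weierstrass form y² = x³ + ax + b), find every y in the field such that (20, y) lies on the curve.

9, 34

x³ + 38x + 7 = 8767 ≡ 38 (mod 43).
Square roots of 38 mod 43: 9 and 34 (since 9² = 81 ≡ 38).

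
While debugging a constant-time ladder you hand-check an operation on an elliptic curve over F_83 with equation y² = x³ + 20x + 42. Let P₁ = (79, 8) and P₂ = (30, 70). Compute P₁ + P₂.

(25, 27)

(79, 8) + (30, 70). λ = (70 - 8)/(30 - 79) ≡ 62/34 mod 83. 34⁻¹ ≡ 22 (mod 83) since 34·22 = 748 ≡ 1, so λ ≡ 36.
  x = λ² - 79 - 30 = 1296 - 109 ≡ 25; y = λ·(79 - 25) - 8 ≡ 27. → (25, 27)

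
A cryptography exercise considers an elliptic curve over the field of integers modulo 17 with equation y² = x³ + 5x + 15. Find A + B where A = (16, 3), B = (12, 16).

(16, 3) + (12, 16). λ = (16 - 3)/(12 - 16) ≡ 13/13 mod 17. 13⁻¹ ≡ 4 (mod 17), so λ ≡ 1.
  x = λ² - 16 - 12 = 1 - 28 ≡ 7; y = λ·(16 - 7) - 3 ≡ 6. → (7, 6)

(7, 6)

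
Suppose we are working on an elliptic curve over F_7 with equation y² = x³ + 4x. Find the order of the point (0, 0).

2P: (0, 0) + (0, 0): same x and y₁ ≡ -y₂, so the sum is the point at infinity.
2P = the point at infinity, so the order is 2.

2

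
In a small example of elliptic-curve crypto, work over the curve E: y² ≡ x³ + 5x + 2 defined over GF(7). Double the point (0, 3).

tangent at (0, 3): λ = (3·0² + 5)/(2·3) ≡ 5/6. 6⁻¹ ≡ 6 (mod 7), so λ ≡ 5·6 ≡ 2.
  x = λ² - 0 - 0 = 4 - 0 ≡ 4; y = λ·(0 - 4) - 3 ≡ 3. → (4, 3)

(4, 3)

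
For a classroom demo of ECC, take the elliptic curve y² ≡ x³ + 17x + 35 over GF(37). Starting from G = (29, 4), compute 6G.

Repeated addition: build up to 6G.
2G: tangent at (29, 4): λ = (3·29² + 17)/(2·4) ≡ 24/8. 8⁻¹ ≡ 14 (mod 37), so λ ≡ 24·14 ≡ 3.
  x = λ² - 29 - 29 = 9 - 58 ≡ 25; y = λ·(29 - 25) - 4 ≡ 8. → (25, 8)
3G: (25, 8) + (29, 4). λ = (4 - 8)/(29 - 25) ≡ 33/4 mod 37. 4⁻¹ ≡ 28 (mod 37), so λ ≡ 36.
  x = λ² - 25 - 29 = 1296 - 54 ≡ 21; y = λ·(25 - 21) - 8 ≡ 25. → (21, 25)
4G: (21, 25) + (29, 4). λ = (4 - 25)/(29 - 21) ≡ 16/8 mod 37. 8⁻¹ ≡ 14 (mod 37), so λ ≡ 2.
  x = λ² - 21 - 29 = 4 - 50 ≡ 28; y = λ·(21 - 28) - 25 ≡ 35. → (28, 35)
5G: (28, 35) + (29, 4). λ = (4 - 35)/(29 - 28) ≡ 6/1 mod 37. 1⁻¹ ≡ 1 (mod 37), so λ ≡ 6.
  x = λ² - 28 - 29 = 36 - 57 ≡ 16; y = λ·(28 - 16) - 35 ≡ 0. → (16, 0)
6G: (16, 0) + (29, 4). λ = (4 - 0)/(29 - 16) ≡ 4/13 mod 37. 13⁻¹ ≡ 20 (mod 37), so λ ≡ 6.
  x = λ² - 16 - 29 = 36 - 45 ≡ 28; y = λ·(16 - 28) - 0 ≡ 2. → (28, 2)

(28, 2)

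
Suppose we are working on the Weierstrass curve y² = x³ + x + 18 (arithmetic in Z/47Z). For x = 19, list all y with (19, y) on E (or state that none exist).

x³ + 1x + 18 = 6896 ≡ 34 (mod 47).
Square roots of 34 mod 47: 9 and 38 (since 9² = 81 ≡ 34).

9, 38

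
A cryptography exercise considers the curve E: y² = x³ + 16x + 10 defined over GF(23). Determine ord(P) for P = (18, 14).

12

2P: tangent at (18, 14): λ = (3·18² + 16)/(2·14) ≡ 22/5. 5⁻¹ ≡ 14 (mod 23), so λ ≡ 22·14 ≡ 9.
  x = λ² - 18 - 18 = 81 - 36 ≡ 22; y = λ·(18 - 22) - 14 ≡ 19. → (22, 19)
3P: (22, 19) + (18, 14). λ = (14 - 19)/(18 - 22) ≡ 18/19 mod 23. 19⁻¹ ≡ 17 (mod 23) since 19·17 = 323 ≡ 1, so λ ≡ 7.
  x = λ² - 22 - 18 = 49 - 40 ≡ 9; y = λ·(22 - 9) - 19 ≡ 3. → (9, 3)
4P: (9, 3) + (18, 14). λ = (14 - 3)/(18 - 9) ≡ 11/9 mod 23. 9⁻¹ ≡ 18 (mod 23) since 9·18 = 162 ≡ 1, so λ ≡ 14.
  x = λ² - 9 - 18 = 196 - 27 ≡ 8; y = λ·(9 - 8) - 3 ≡ 11. → (8, 11)
5P: (8, 11) + (18, 14). λ = (14 - 11)/(18 - 8) ≡ 3/10 mod 23. 10⁻¹ ≡ 7 (mod 23), so λ ≡ 21.
  x = λ² - 8 - 18 = 441 - 26 ≡ 1; y = λ·(8 - 1) - 11 ≡ 21. → (1, 21)
6P: (1, 21) + (18, 14). λ = (14 - 21)/(18 - 1) ≡ 16/17 mod 23. 17⁻¹ ≡ 19 (mod 23) since 17·19 = 323 ≡ 1, so λ ≡ 5.
  x = λ² - 1 - 18 = 25 - 19 ≡ 6; y = λ·(1 - 6) - 21 ≡ 0. → (6, 0)
7P: (6, 0) + (18, 14). λ = (14 - 0)/(18 - 6) ≡ 14/12 mod 23. 12⁻¹ ≡ 2 (mod 23), so λ ≡ 5.
  x = λ² - 6 - 18 = 25 - 24 ≡ 1; y = λ·(6 - 1) - 0 ≡ 2. → (1, 2)
8P: (1, 2) + (18, 14). λ = (14 - 2)/(18 - 1) ≡ 12/17 mod 23. 17⁻¹ ≡ 19 (mod 23) since 17·19 = 323 ≡ 1, so λ ≡ 21.
  x = λ² - 1 - 18 = 441 - 19 ≡ 8; y = λ·(1 - 8) - 2 ≡ 12. → (8, 12)
9P: (8, 12) + (18, 14). λ = (14 - 12)/(18 - 8) ≡ 2/10 mod 23. 10⁻¹ ≡ 7 (mod 23) since 10·7 = 70 ≡ 1, so λ ≡ 14.
  x = λ² - 8 - 18 = 196 - 26 ≡ 9; y = λ·(8 - 9) - 12 ≡ 20. → (9, 20)
10P: (9, 20) + (18, 14). λ = (14 - 20)/(18 - 9) ≡ 17/9 mod 23. 9⁻¹ ≡ 18 (mod 23), so λ ≡ 7.
  x = λ² - 9 - 18 = 49 - 27 ≡ 22; y = λ·(9 - 22) - 20 ≡ 4. → (22, 4)
11P: (22, 4) + (18, 14). λ = (14 - 4)/(18 - 22) ≡ 10/19 mod 23. 19⁻¹ ≡ 17 (mod 23) since 19·17 = 323 ≡ 1, so λ ≡ 9.
  x = λ² - 22 - 18 = 81 - 40 ≡ 18; y = λ·(22 - 18) - 4 ≡ 9. → (18, 9)
12P: (18, 9) + (18, 14): same x and y₁ ≡ -y₂, so the sum is O.
12P = O, so the order is 12.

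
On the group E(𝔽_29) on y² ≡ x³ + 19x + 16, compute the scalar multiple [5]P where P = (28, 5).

(13, 16)

Repeated addition: build up to 5P.
2P: tangent at (28, 5): λ = (3·28² + 19)/(2·5) ≡ 22/10. 10⁻¹ ≡ 3 (mod 29), so λ ≡ 22·3 ≡ 8.
  x = λ² - 28 - 28 = 64 - 56 ≡ 8; y = λ·(28 - 8) - 5 ≡ 10. → (8, 10)
3P: (8, 10) + (28, 5). λ = (5 - 10)/(28 - 8) ≡ 24/20 mod 29. 20⁻¹ ≡ 16 (mod 29), so λ ≡ 7.
  x = λ² - 8 - 28 = 49 - 36 ≡ 13; y = λ·(8 - 13) - 10 ≡ 13. → (13, 13)
4P: (13, 13) + (28, 5). λ = (5 - 13)/(28 - 13) ≡ 21/15 mod 29. 15⁻¹ ≡ 2 (mod 29), so λ ≡ 13.
  x = λ² - 13 - 28 = 169 - 41 ≡ 12; y = λ·(13 - 12) - 13 ≡ 0. → (12, 0)
5P: (12, 0) + (28, 5). λ = (5 - 0)/(28 - 12) ≡ 5/16 mod 29. 16⁻¹ ≡ 20 (mod 29), so λ ≡ 13.
  x = λ² - 12 - 28 = 169 - 40 ≡ 13; y = λ·(12 - 13) - 0 ≡ 16. → (13, 16)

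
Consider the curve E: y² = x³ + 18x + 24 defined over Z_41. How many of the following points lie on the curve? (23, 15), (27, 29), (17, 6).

(23, 15): 15² ≡ 20, rhs ≡ 18 → off.
(27, 29): 29² ≡ 21, rhs ≡ 21 → on.
(17, 6): 6² ≡ 36, rhs ≡ 36 → on.

2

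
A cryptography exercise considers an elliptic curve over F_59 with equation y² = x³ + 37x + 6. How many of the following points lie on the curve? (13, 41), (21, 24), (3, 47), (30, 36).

2

(13, 41): 41² ≡ 29, rhs ≡ 29 → on.
(21, 24): 24² ≡ 45, rhs ≡ 14 → off.
(3, 47): 47² ≡ 26, rhs ≡ 26 → on.
(30, 36): 36² ≡ 57, rhs ≡ 32 → off.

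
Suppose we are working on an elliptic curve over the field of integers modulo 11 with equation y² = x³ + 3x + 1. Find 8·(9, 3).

Write P = (9, 3).
Double-and-add on 8 = (1000)₂. Start with P = (9, 3) for the leading 1-bit.
double: tangent at (9, 3): λ = (3·9² + 3)/(2·3) ≡ 4/6. 6⁻¹ ≡ 2 (mod 11) since 6·2 = 12 ≡ 1, so λ ≡ 4·2 ≡ 8.
  x = λ² - 9 - 9 = 64 - 18 ≡ 2; y = λ·(9 - 2) - 3 ≡ 9. → (2, 9)
double: tangent at (2, 9): λ = (3·2² + 3)/(2·9) ≡ 4/7. 7⁻¹ ≡ 8 (mod 11) since 7·8 = 56 ≡ 1, so λ ≡ 4·8 ≡ 10.
  x = λ² - 2 - 2 = 100 - 4 ≡ 8; y = λ·(2 - 8) - 9 ≡ 8. → (8, 8)
double: tangent at (8, 8): λ = (3·8² + 3)/(2·8) ≡ 8/5. 5⁻¹ ≡ 9 (mod 11), so λ ≡ 8·9 ≡ 6.
  x = λ² - 8 - 8 = 36 - 16 ≡ 9; y = λ·(8 - 9) - 8 ≡ 8. → (9, 8)

(9, 8)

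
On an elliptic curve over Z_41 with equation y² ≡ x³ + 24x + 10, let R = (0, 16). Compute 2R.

tangent at (0, 16): λ = (3·0² + 24)/(2·16) ≡ 24/32. 32⁻¹ ≡ 9 (mod 41), so λ ≡ 24·9 ≡ 11.
  x = λ² - 0 - 0 = 121 - 0 ≡ 39; y = λ·(0 - 39) - 16 ≡ 6. → (39, 6)

(39, 6)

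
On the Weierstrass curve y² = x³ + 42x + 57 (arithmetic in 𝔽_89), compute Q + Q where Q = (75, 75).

tangent at (75, 75): λ = (3·75² + 42)/(2·75) ≡ 7/61. 61⁻¹ ≡ 54 (mod 89) since 61·54 = 3294 ≡ 1, so λ ≡ 7·54 ≡ 22.
  x = λ² - 75 - 75 = 484 - 150 ≡ 67; y = λ·(75 - 67) - 75 ≡ 12. → (67, 12)

(67, 12)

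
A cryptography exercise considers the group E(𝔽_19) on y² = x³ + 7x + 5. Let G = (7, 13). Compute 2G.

tangent at (7, 13): λ = (3·7² + 7)/(2·13) ≡ 2/7. 7⁻¹ ≡ 11 (mod 19) since 7·11 = 77 ≡ 1, so λ ≡ 2·11 ≡ 3.
  x = λ² - 7 - 7 = 9 - 14 ≡ 14; y = λ·(7 - 14) - 13 ≡ 4. → (14, 4)

(14, 4)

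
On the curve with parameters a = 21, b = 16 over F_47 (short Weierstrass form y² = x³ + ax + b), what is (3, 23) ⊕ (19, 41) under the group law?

(27, 44)

(3, 23) + (19, 41). λ = (41 - 23)/(19 - 3) ≡ 18/16 mod 47. 16⁻¹ ≡ 3 (mod 47), so λ ≡ 7.
  x = λ² - 3 - 19 = 49 - 22 ≡ 27; y = λ·(3 - 27) - 23 ≡ 44. → (27, 44)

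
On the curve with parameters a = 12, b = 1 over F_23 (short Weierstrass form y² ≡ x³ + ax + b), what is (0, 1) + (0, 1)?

tangent at (0, 1): λ = (3·0² + 12)/(2·1) ≡ 12/2. 2⁻¹ ≡ 12 (mod 23), so λ ≡ 12·12 ≡ 6.
  x = λ² - 0 - 0 = 36 - 0 ≡ 13; y = λ·(0 - 13) - 1 ≡ 13. → (13, 13)

(13, 13)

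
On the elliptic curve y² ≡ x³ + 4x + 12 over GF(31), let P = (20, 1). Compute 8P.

(27, 5)

Double-and-add on 8 = (1000)₂. Start with P = (20, 1) for the leading 1-bit.
double: tangent at (20, 1): λ = (3·20² + 4)/(2·1) ≡ 26/2. 2⁻¹ ≡ 16 (mod 31) since 2·16 = 32 ≡ 1, so λ ≡ 26·16 ≡ 13.
  x = λ² - 20 - 20 = 169 - 40 ≡ 5; y = λ·(20 - 5) - 1 ≡ 8. → (5, 8)
double: tangent at (5, 8): λ = (3·5² + 4)/(2·8) ≡ 17/16. 16⁻¹ ≡ 2 (mod 31), so λ ≡ 17·2 ≡ 3.
  x = λ² - 5 - 5 = 9 - 10 ≡ 30; y = λ·(5 - 30) - 8 ≡ 10. → (30, 10)
double: tangent at (30, 10): λ = (3·30² + 4)/(2·10) ≡ 7/20. 20⁻¹ ≡ 14 (mod 31), so λ ≡ 7·14 ≡ 5.
  x = λ² - 30 - 30 = 25 - 60 ≡ 27; y = λ·(30 - 27) - 10 ≡ 5. → (27, 5)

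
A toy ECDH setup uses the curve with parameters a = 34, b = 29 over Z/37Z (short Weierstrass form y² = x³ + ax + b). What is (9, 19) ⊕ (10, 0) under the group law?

(9, 18)

(9, 19) + (10, 0). λ = (0 - 19)/(10 - 9) ≡ 18/1 mod 37. 1⁻¹ ≡ 1 (mod 37), so λ ≡ 18.
  x = λ² - 9 - 10 = 324 - 19 ≡ 9; y = λ·(9 - 9) - 19 ≡ 18. → (9, 18)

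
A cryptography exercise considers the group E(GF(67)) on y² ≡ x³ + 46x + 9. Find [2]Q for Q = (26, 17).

tangent at (26, 17): λ = (3·26² + 46)/(2·17) ≡ 64/34. 34⁻¹ ≡ 2 (mod 67), so λ ≡ 64·2 ≡ 61.
  x = λ² - 26 - 26 = 3721 - 52 ≡ 51; y = λ·(26 - 51) - 17 ≡ 66. → (51, 66)

(51, 66)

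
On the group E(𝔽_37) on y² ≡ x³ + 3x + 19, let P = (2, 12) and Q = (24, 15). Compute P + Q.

(2, 12) + (24, 15). λ = (15 - 12)/(24 - 2) ≡ 3/22 mod 37. 22⁻¹ ≡ 32 (mod 37), so λ ≡ 22.
  x = λ² - 2 - 24 = 484 - 26 ≡ 14; y = λ·(2 - 14) - 12 ≡ 20. → (14, 20)

(14, 20)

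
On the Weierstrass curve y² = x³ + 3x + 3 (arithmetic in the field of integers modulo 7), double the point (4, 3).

(3, 2)

tangent at (4, 3): λ = (3·4² + 3)/(2·3) ≡ 2/6. 6⁻¹ ≡ 6 (mod 7) since 6·6 = 36 ≡ 1, so λ ≡ 2·6 ≡ 5.
  x = λ² - 4 - 4 = 25 - 8 ≡ 3; y = λ·(4 - 3) - 3 ≡ 2. → (3, 2)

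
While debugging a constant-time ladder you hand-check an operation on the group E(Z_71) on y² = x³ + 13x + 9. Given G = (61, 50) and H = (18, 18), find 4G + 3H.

(64, 1)

First 4G:
Double-and-add on 4 = (100)₂. Start with G = (61, 50) for the leading 1-bit.
double: tangent at (61, 50): λ = (3·61² + 13)/(2·50) ≡ 29/29. 29⁻¹ ≡ 49 (mod 71) since 29·49 = 1421 ≡ 1, so λ ≡ 29·49 ≡ 1.
  x = λ² - 61 - 61 = 1 - 122 ≡ 21; y = λ·(61 - 21) - 50 ≡ 61. → (21, 61)
double: tangent at (21, 61): λ = (3·21² + 13)/(2·61) ≡ 58/51. 51⁻¹ ≡ 39 (mod 71) since 51·39 = 1989 ≡ 1, so λ ≡ 58·39 ≡ 61.
  x = λ² - 21 - 21 = 3721 - 42 ≡ 58; y = λ·(21 - 58) - 61 ≡ 25. → (58, 25)
4G = (58, 25).
Next 3H:
Repeated addition: build up to 3H.
2H: tangent at (18, 18): λ = (3·18² + 13)/(2·18) ≡ 62/36. 36⁻¹ ≡ 2 (mod 71), so λ ≡ 62·2 ≡ 53.
  x = λ² - 18 - 18 = 2809 - 36 ≡ 4; y = λ·(18 - 4) - 18 ≡ 14. → (4, 14)
3H: (4, 14) + (18, 18). λ = (18 - 14)/(18 - 4) ≡ 4/14 mod 71. 14⁻¹ ≡ 66 (mod 71) since 14·66 = 924 ≡ 1, so λ ≡ 51.
  x = λ² - 4 - 18 = 2601 - 22 ≡ 23; y = λ·(4 - 23) - 14 ≡ 11. → (23, 11)
3H = (23, 11).
Finally 4G + 3H:
(58, 25) + (23, 11). λ = (11 - 25)/(23 - 58) ≡ 57/36 mod 71. 36⁻¹ ≡ 2 (mod 71), so λ ≡ 43.
  x = λ² - 58 - 23 = 1849 - 81 ≡ 64; y = λ·(58 - 64) - 25 ≡ 1. → (64, 1)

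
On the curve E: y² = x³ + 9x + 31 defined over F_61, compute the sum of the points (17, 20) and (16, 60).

(17, 20) + (16, 60). λ = (60 - 20)/(16 - 17) ≡ 40/60 mod 61. 60⁻¹ ≡ 60 (mod 61), so λ ≡ 21.
  x = λ² - 17 - 16 = 441 - 33 ≡ 42; y = λ·(17 - 42) - 20 ≡ 4. → (42, 4)

(42, 4)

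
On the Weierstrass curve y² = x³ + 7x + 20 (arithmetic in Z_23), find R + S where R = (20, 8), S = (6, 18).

(13, 10)

(20, 8) + (6, 18). λ = (18 - 8)/(6 - 20) ≡ 10/9 mod 23. 9⁻¹ ≡ 18 (mod 23), so λ ≡ 19.
  x = λ² - 20 - 6 = 361 - 26 ≡ 13; y = λ·(20 - 13) - 8 ≡ 10. → (13, 10)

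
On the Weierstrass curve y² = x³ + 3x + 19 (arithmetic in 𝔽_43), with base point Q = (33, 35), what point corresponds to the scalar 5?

(16, 32)

Repeated addition: build up to 5Q.
2Q: tangent at (33, 35): λ = (3·33² + 3)/(2·35) ≡ 2/27. 27⁻¹ ≡ 8 (mod 43) since 27·8 = 216 ≡ 1, so λ ≡ 2·8 ≡ 16.
  x = λ² - 33 - 33 = 256 - 66 ≡ 18; y = λ·(33 - 18) - 35 ≡ 33. → (18, 33)
3Q: (18, 33) + (33, 35). λ = (35 - 33)/(33 - 18) ≡ 2/15 mod 43. 15⁻¹ ≡ 23 (mod 43) since 15·23 = 345 ≡ 1, so λ ≡ 3.
  x = λ² - 18 - 33 = 9 - 51 ≡ 1; y = λ·(18 - 1) - 33 ≡ 18. → (1, 18)
4Q: (1, 18) + (33, 35). λ = (35 - 18)/(33 - 1) ≡ 17/32 mod 43. 32⁻¹ ≡ 39 (mod 43) since 32·39 = 1248 ≡ 1, so λ ≡ 18.
  x = λ² - 1 - 33 = 324 - 34 ≡ 32; y = λ·(1 - 32) - 18 ≡ 26. → (32, 26)
5Q: (32, 26) + (33, 35). λ = (35 - 26)/(33 - 32) ≡ 9/1 mod 43. 1⁻¹ ≡ 1 (mod 43) since 1·1 = 1 ≡ 1, so λ ≡ 9.
  x = λ² - 32 - 33 = 81 - 65 ≡ 16; y = λ·(32 - 16) - 26 ≡ 32. → (16, 32)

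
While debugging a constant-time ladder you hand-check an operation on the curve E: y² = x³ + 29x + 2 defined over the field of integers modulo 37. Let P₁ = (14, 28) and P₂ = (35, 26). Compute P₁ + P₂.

(14, 28) + (35, 26). λ = (26 - 28)/(35 - 14) ≡ 35/21 mod 37. 21⁻¹ ≡ 30 (mod 37) since 21·30 = 630 ≡ 1, so λ ≡ 14.
  x = λ² - 14 - 35 = 196 - 49 ≡ 36; y = λ·(14 - 36) - 28 ≡ 34. → (36, 34)

(36, 34)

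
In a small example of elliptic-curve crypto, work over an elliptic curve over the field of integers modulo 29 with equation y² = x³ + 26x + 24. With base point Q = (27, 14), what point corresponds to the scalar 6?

Double-and-add on 6 = (110)₂. Start with Q = (27, 14) for the leading 1-bit.
double: tangent at (27, 14): λ = (3·27² + 26)/(2·14) ≡ 9/28. 28⁻¹ ≡ 28 (mod 29), so λ ≡ 9·28 ≡ 20.
  x = λ² - 27 - 27 = 400 - 54 ≡ 27; y = λ·(27 - 27) - 14 ≡ 15. → (27, 15)
add Q: (27, 15) + (27, 14): same x and y₁ ≡ -y₂, so the sum is ∞.
double: ∞ + ∞ = ∞ (identity).

O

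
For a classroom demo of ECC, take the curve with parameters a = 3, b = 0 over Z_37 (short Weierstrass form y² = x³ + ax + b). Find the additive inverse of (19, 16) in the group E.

(19, 21)

-(19, 16) = (19, -16 mod 37) = (19, 21).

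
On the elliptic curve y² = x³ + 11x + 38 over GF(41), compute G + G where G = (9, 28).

tangent at (9, 28): λ = (3·9² + 11)/(2·28) ≡ 8/15. 15⁻¹ ≡ 11 (mod 41), so λ ≡ 8·11 ≡ 6.
  x = λ² - 9 - 9 = 36 - 18 ≡ 18; y = λ·(9 - 18) - 28 ≡ 0. → (18, 0)

(18, 0)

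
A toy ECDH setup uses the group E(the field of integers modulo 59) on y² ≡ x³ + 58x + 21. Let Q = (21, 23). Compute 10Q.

(24, 30)

Double-and-add on 10 = (1010)₂. Start with Q = (21, 23) for the leading 1-bit.
double: tangent at (21, 23): λ = (3·21² + 58)/(2·23) ≡ 24/46. 46⁻¹ ≡ 9 (mod 59), so λ ≡ 24·9 ≡ 39.
  x = λ² - 21 - 21 = 1521 - 42 ≡ 4; y = λ·(21 - 4) - 23 ≡ 50. → (4, 50)
double: tangent at (4, 50): λ = (3·4² + 58)/(2·50) ≡ 47/41. 41⁻¹ ≡ 36 (mod 59), so λ ≡ 47·36 ≡ 40.
  x = λ² - 4 - 4 = 1600 - 8 ≡ 58; y = λ·(4 - 58) - 50 ≡ 32. → (58, 32)
add Q: (58, 32) + (21, 23). λ = (23 - 32)/(21 - 58) ≡ 50/22 mod 59. 22⁻¹ ≡ 51 (mod 59) since 22·51 = 1122 ≡ 1, so λ ≡ 13.
  x = λ² - 58 - 21 = 169 - 79 ≡ 31; y = λ·(58 - 31) - 32 ≡ 24. → (31, 24)
double: tangent at (31, 24): λ = (3·31² + 58)/(2·24) ≡ 50/48. 48⁻¹ ≡ 16 (mod 59) since 48·16 = 768 ≡ 1, so λ ≡ 50·16 ≡ 33.
  x = λ² - 31 - 31 = 1089 - 62 ≡ 24; y = λ·(31 - 24) - 24 ≡ 30. → (24, 30)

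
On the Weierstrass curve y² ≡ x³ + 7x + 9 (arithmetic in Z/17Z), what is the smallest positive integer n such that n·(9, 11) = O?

2P: tangent at (9, 11): λ = (3·9² + 7)/(2·11) ≡ 12/5. 5⁻¹ ≡ 7 (mod 17) since 5·7 = 35 ≡ 1, so λ ≡ 12·7 ≡ 16.
  x = λ² - 9 - 9 = 256 - 18 ≡ 0; y = λ·(9 - 0) - 11 ≡ 14. → (0, 14)
3P: (0, 14) + (9, 11). λ = (11 - 14)/(9 - 0) ≡ 14/9 mod 17. 9⁻¹ ≡ 2 (mod 17), so λ ≡ 11.
  x = λ² - 0 - 9 = 121 - 9 ≡ 10; y = λ·(0 - 10) - 14 ≡ 12. → (10, 12)
4P: (10, 12) + (9, 11). λ = (11 - 12)/(9 - 10) ≡ 16/16 mod 17. 16⁻¹ ≡ 16 (mod 17), so λ ≡ 1.
  x = λ² - 10 - 9 = 1 - 19 ≡ 16; y = λ·(10 - 16) - 12 ≡ 16. → (16, 16)
5P: (16, 16) + (9, 11). λ = (11 - 16)/(9 - 16) ≡ 12/10 mod 17. 10⁻¹ ≡ 12 (mod 17), so λ ≡ 8.
  x = λ² - 16 - 9 = 64 - 25 ≡ 5; y = λ·(16 - 5) - 16 ≡ 4. → (5, 4)
6P: (5, 4) + (9, 11). λ = (11 - 4)/(9 - 5) ≡ 7/4 mod 17. 4⁻¹ ≡ 13 (mod 17) since 4·13 = 52 ≡ 1, so λ ≡ 6.
  x = λ² - 5 - 9 = 36 - 14 ≡ 5; y = λ·(5 - 5) - 4 ≡ 13. → (5, 13)
7P: (5, 13) + (9, 11). λ = (11 - 13)/(9 - 5) ≡ 15/4 mod 17. 4⁻¹ ≡ 13 (mod 17), so λ ≡ 8.
  x = λ² - 5 - 9 = 64 - 14 ≡ 16; y = λ·(5 - 16) - 13 ≡ 1. → (16, 1)
8P: (16, 1) + (9, 11). λ = (11 - 1)/(9 - 16) ≡ 10/10 mod 17. 10⁻¹ ≡ 12 (mod 17), so λ ≡ 1.
  x = λ² - 16 - 9 = 1 - 25 ≡ 10; y = λ·(16 - 10) - 1 ≡ 5. → (10, 5)
9P: (10, 5) + (9, 11). λ = (11 - 5)/(9 - 10) ≡ 6/16 mod 17. 16⁻¹ ≡ 16 (mod 17), so λ ≡ 11.
  x = λ² - 10 - 9 = 121 - 19 ≡ 0; y = λ·(10 - 0) - 5 ≡ 3. → (0, 3)
10P: (0, 3) + (9, 11). λ = (11 - 3)/(9 - 0) ≡ 8/9 mod 17. 9⁻¹ ≡ 2 (mod 17), so λ ≡ 16.
  x = λ² - 0 - 9 = 256 - 9 ≡ 9; y = λ·(0 - 9) - 3 ≡ 6. → (9, 6)
11P: (9, 6) + (9, 11): same x and y₁ ≡ -y₂, so the sum is O.
11P = O, so the order is 11.

11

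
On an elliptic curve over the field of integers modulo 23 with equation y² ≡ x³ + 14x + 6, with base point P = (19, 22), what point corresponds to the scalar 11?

Repeated addition: build up to 11P.
2P: tangent at (19, 22): λ = (3·19² + 14)/(2·22) ≡ 16/21. 21⁻¹ ≡ 11 (mod 23), so λ ≡ 16·11 ≡ 15.
  x = λ² - 19 - 19 = 225 - 38 ≡ 3; y = λ·(19 - 3) - 22 ≡ 11. → (3, 11)
3P: (3, 11) + (19, 22). λ = (22 - 11)/(19 - 3) ≡ 11/16 mod 23. 16⁻¹ ≡ 13 (mod 23), so λ ≡ 5.
  x = λ² - 3 - 19 = 25 - 22 ≡ 3; y = λ·(3 - 3) - 11 ≡ 12. → (3, 12)
4P: (3, 12) + (19, 22). λ = (22 - 12)/(19 - 3) ≡ 10/16 mod 23. 16⁻¹ ≡ 13 (mod 23) since 16·13 = 208 ≡ 1, so λ ≡ 15.
  x = λ² - 3 - 19 = 225 - 22 ≡ 19; y = λ·(3 - 19) - 12 ≡ 1. → (19, 1)
5P: (19, 1) + (19, 22): same x and y₁ ≡ -y₂, so the sum is ∞.
6P: ∞ + (19, 22) = (19, 22) (identity).
7P: tangent at (19, 22): λ = (3·19² + 14)/(2·22) ≡ 16/21. 21⁻¹ ≡ 11 (mod 23), so λ ≡ 16·11 ≡ 15.
  x = λ² - 19 - 19 = 225 - 38 ≡ 3; y = λ·(19 - 3) - 22 ≡ 11. → (3, 11)
8P: (3, 11) + (19, 22). λ = (22 - 11)/(19 - 3) ≡ 11/16 mod 23. 16⁻¹ ≡ 13 (mod 23), so λ ≡ 5.
  x = λ² - 3 - 19 = 25 - 22 ≡ 3; y = λ·(3 - 3) - 11 ≡ 12. → (3, 12)
9P: (3, 12) + (19, 22). λ = (22 - 12)/(19 - 3) ≡ 10/16 mod 23. 16⁻¹ ≡ 13 (mod 23), so λ ≡ 15.
  x = λ² - 3 - 19 = 225 - 22 ≡ 19; y = λ·(3 - 19) - 12 ≡ 1. → (19, 1)
10P: (19, 1) + (19, 22): same x and y₁ ≡ -y₂, so the sum is ∞.
11P: ∞ + (19, 22) = (19, 22) (identity).

(19, 22)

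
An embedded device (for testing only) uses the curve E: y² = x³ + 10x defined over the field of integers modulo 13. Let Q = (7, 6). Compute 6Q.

Repeated addition: build up to 6Q.
2Q: tangent at (7, 6): λ = (3·7² + 10)/(2·6) ≡ 1/12. 12⁻¹ ≡ 12 (mod 13), so λ ≡ 1·12 ≡ 12.
  x = λ² - 7 - 7 = 144 - 14 ≡ 0; y = λ·(7 - 0) - 6 ≡ 0. → (0, 0)
3Q: (0, 0) + (7, 6). λ = (6 - 0)/(7 - 0) ≡ 6/7 mod 13. 7⁻¹ ≡ 2 (mod 13), so λ ≡ 12.
  x = λ² - 0 - 7 = 144 - 7 ≡ 7; y = λ·(0 - 7) - 0 ≡ 7. → (7, 7)
4Q: (7, 7) + (7, 6): same x and y₁ ≡ -y₂, so the sum is O.
5Q: O + (7, 6) = (7, 6) (identity).
6Q: tangent at (7, 6): λ = (3·7² + 10)/(2·6) ≡ 1/12. 12⁻¹ ≡ 12 (mod 13) since 12·12 = 144 ≡ 1, so λ ≡ 1·12 ≡ 12.
  x = λ² - 7 - 7 = 144 - 14 ≡ 0; y = λ·(7 - 0) - 6 ≡ 0. → (0, 0)

(0, 0)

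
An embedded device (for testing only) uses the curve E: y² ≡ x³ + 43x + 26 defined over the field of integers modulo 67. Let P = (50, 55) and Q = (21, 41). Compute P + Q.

(50, 55) + (21, 41). λ = (41 - 55)/(21 - 50) ≡ 53/38 mod 67. 38⁻¹ ≡ 30 (mod 67) since 38·30 = 1140 ≡ 1, so λ ≡ 49.
  x = λ² - 50 - 21 = 2401 - 71 ≡ 52; y = λ·(50 - 52) - 55 ≡ 48. → (52, 48)

(52, 48)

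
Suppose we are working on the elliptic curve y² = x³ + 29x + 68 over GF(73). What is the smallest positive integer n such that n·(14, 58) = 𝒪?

2P: tangent at (14, 58): λ = (3·14² + 29)/(2·58) ≡ 33/43. 43⁻¹ ≡ 17 (mod 73) since 43·17 = 731 ≡ 1, so λ ≡ 33·17 ≡ 50.
  x = λ² - 14 - 14 = 2500 - 28 ≡ 63; y = λ·(14 - 63) - 58 ≡ 47. → (63, 47)
3P: (63, 47) + (14, 58). λ = (58 - 47)/(14 - 63) ≡ 11/24 mod 73. 24⁻¹ ≡ 70 (mod 73), so λ ≡ 40.
  x = λ² - 63 - 14 = 1600 - 77 ≡ 63; y = λ·(63 - 63) - 47 ≡ 26. → (63, 26)
4P: (63, 26) + (14, 58). λ = (58 - 26)/(14 - 63) ≡ 32/24 mod 73. 24⁻¹ ≡ 70 (mod 73) since 24·70 = 1680 ≡ 1, so λ ≡ 50.
  x = λ² - 63 - 14 = 2500 - 77 ≡ 14; y = λ·(63 - 14) - 26 ≡ 15. → (14, 15)
5P: (14, 15) + (14, 58): same x and y₁ ≡ -y₂, so the sum is 𝒪.
5P = 𝒪, so the order is 5.

5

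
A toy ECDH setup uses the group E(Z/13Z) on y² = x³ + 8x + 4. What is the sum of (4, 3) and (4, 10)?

The two points share x = 4 and their y-coordinates satisfy 3 + 10 ≡ 0 (mod 13), so they are inverses. Their sum is O.

O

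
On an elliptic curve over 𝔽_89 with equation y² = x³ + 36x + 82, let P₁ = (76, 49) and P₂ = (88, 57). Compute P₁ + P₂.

(54, 25)

(76, 49) + (88, 57). λ = (57 - 49)/(88 - 76) ≡ 8/12 mod 89. 12⁻¹ ≡ 52 (mod 89), so λ ≡ 60.
  x = λ² - 76 - 88 = 3600 - 164 ≡ 54; y = λ·(76 - 54) - 49 ≡ 25. → (54, 25)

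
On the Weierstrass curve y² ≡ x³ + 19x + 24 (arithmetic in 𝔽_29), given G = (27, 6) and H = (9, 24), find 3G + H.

(7, 23)

First 3G:
Repeated addition: build up to 3G.
2G: tangent at (27, 6): λ = (3·27² + 19)/(2·6) ≡ 2/12. 12⁻¹ ≡ 17 (mod 29) since 12·17 = 204 ≡ 1, so λ ≡ 2·17 ≡ 5.
  x = λ² - 27 - 27 = 25 - 54 ≡ 0; y = λ·(27 - 0) - 6 ≡ 13. → (0, 13)
3G: (0, 13) + (27, 6). λ = (6 - 13)/(27 - 0) ≡ 22/27 mod 29. 27⁻¹ ≡ 14 (mod 29), so λ ≡ 18.
  x = λ² - 0 - 27 = 324 - 27 ≡ 7; y = λ·(0 - 7) - 13 ≡ 6. → (7, 6)
3G = (7, 6).
Finally 3G + H:
(7, 6) + (9, 24). λ = (24 - 6)/(9 - 7) ≡ 18/2 mod 29. 2⁻¹ ≡ 15 (mod 29), so λ ≡ 9.
  x = λ² - 7 - 9 = 81 - 16 ≡ 7; y = λ·(7 - 7) - 6 ≡ 23. → (7, 23)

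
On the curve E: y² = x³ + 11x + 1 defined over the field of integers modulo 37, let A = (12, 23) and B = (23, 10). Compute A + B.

(30, 5)

(12, 23) + (23, 10). λ = (10 - 23)/(23 - 12) ≡ 24/11 mod 37. 11⁻¹ ≡ 27 (mod 37) since 11·27 = 297 ≡ 1, so λ ≡ 19.
  x = λ² - 12 - 23 = 361 - 35 ≡ 30; y = λ·(12 - 30) - 23 ≡ 5. → (30, 5)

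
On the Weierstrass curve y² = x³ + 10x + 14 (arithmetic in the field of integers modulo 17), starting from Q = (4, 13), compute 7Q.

Repeated addition: build up to 7Q.
2Q: tangent at (4, 13): λ = (3·4² + 10)/(2·13) ≡ 7/9. 9⁻¹ ≡ 2 (mod 17), so λ ≡ 7·2 ≡ 14.
  x = λ² - 4 - 4 = 196 - 8 ≡ 1; y = λ·(4 - 1) - 13 ≡ 12. → (1, 12)
3Q: (1, 12) + (4, 13). λ = (13 - 12)/(4 - 1) ≡ 1/3 mod 17. 3⁻¹ ≡ 6 (mod 17), so λ ≡ 6.
  x = λ² - 1 - 4 = 36 - 5 ≡ 14; y = λ·(1 - 14) - 12 ≡ 12. → (14, 12)
4Q: (14, 12) + (4, 13). λ = (13 - 12)/(4 - 14) ≡ 1/7 mod 17. 7⁻¹ ≡ 5 (mod 17) since 7·5 = 35 ≡ 1, so λ ≡ 5.
  x = λ² - 14 - 4 = 25 - 18 ≡ 7; y = λ·(14 - 7) - 12 ≡ 6. → (7, 6)
5Q: (7, 6) + (4, 13). λ = (13 - 6)/(4 - 7) ≡ 7/14 mod 17. 14⁻¹ ≡ 11 (mod 17), so λ ≡ 9.
  x = λ² - 7 - 4 = 81 - 11 ≡ 2; y = λ·(7 - 2) - 6 ≡ 5. → (2, 5)
6Q: (2, 5) + (4, 13). λ = (13 - 5)/(4 - 2) ≡ 8/2 mod 17. 2⁻¹ ≡ 9 (mod 17), so λ ≡ 4.
  x = λ² - 2 - 4 = 16 - 6 ≡ 10; y = λ·(2 - 10) - 5 ≡ 14. → (10, 14)
7Q: (10, 14) + (4, 13). λ = (13 - 14)/(4 - 10) ≡ 16/11 mod 17. 11⁻¹ ≡ 14 (mod 17), so λ ≡ 3.
  x = λ² - 10 - 4 = 9 - 14 ≡ 12; y = λ·(10 - 12) - 14 ≡ 14. → (12, 14)

(12, 14)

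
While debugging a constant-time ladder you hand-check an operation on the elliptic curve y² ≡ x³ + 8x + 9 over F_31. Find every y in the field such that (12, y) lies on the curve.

x³ + 8x + 9 = 1833 ≡ 4 (mod 31).
Square roots of 4 mod 31: 2 and 29 (since 2² = 4 ≡ 4).

2, 29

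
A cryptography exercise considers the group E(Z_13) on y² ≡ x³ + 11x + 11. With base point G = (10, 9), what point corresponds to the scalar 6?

(12, 8)

Double-and-add on 6 = (110)₂. Start with G = (10, 9) for the leading 1-bit.
double: tangent at (10, 9): λ = (3·10² + 11)/(2·9) ≡ 12/5. 5⁻¹ ≡ 8 (mod 13) since 5·8 = 40 ≡ 1, so λ ≡ 12·8 ≡ 5.
  x = λ² - 10 - 10 = 25 - 20 ≡ 5; y = λ·(10 - 5) - 9 ≡ 3. → (5, 3)
add G: (5, 3) + (10, 9). λ = (9 - 3)/(10 - 5) ≡ 6/5 mod 13. 5⁻¹ ≡ 8 (mod 13), so λ ≡ 9.
  x = λ² - 5 - 10 = 81 - 15 ≡ 1; y = λ·(5 - 1) - 3 ≡ 7. → (1, 7)
double: tangent at (1, 7): λ = (3·1² + 11)/(2·7) ≡ 1/1. 1⁻¹ ≡ 1 (mod 13), so λ ≡ 1·1 ≡ 1.
  x = λ² - 1 - 1 = 1 - 2 ≡ 12; y = λ·(1 - 12) - 7 ≡ 8. → (12, 8)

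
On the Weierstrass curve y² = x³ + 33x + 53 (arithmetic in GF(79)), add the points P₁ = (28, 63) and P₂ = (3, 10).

(28, 63) + (3, 10). λ = (10 - 63)/(3 - 28) ≡ 26/54 mod 79. 54⁻¹ ≡ 60 (mod 79), so λ ≡ 59.
  x = λ² - 28 - 3 = 3481 - 31 ≡ 53; y = λ·(28 - 53) - 63 ≡ 42. → (53, 42)

(53, 42)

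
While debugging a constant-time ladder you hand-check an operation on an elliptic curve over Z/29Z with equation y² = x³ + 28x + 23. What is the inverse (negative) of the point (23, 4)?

-(23, 4) = (23, -4 mod 29) = (23, 25).

(23, 25)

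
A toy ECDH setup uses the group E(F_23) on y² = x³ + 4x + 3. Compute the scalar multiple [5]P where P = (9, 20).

Double-and-add on 5 = (101)₂. Start with P = (9, 20) for the leading 1-bit.
double: tangent at (9, 20): λ = (3·9² + 4)/(2·20) ≡ 17/17. 17⁻¹ ≡ 19 (mod 23), so λ ≡ 17·19 ≡ 1.
  x = λ² - 9 - 9 = 1 - 18 ≡ 6; y = λ·(9 - 6) - 20 ≡ 6. → (6, 6)
double: tangent at (6, 6): λ = (3·6² + 4)/(2·6) ≡ 20/12. 12⁻¹ ≡ 2 (mod 23), so λ ≡ 20·2 ≡ 17.
  x = λ² - 6 - 6 = 289 - 12 ≡ 1; y = λ·(6 - 1) - 6 ≡ 10. → (1, 10)
add P: (1, 10) + (9, 20). λ = (20 - 10)/(9 - 1) ≡ 10/8 mod 23. 8⁻¹ ≡ 3 (mod 23), so λ ≡ 7.
  x = λ² - 1 - 9 = 49 - 10 ≡ 16; y = λ·(1 - 16) - 10 ≡ 0. → (16, 0)

(16, 0)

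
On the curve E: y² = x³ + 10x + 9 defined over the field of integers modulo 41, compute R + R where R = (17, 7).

(15, 7)

tangent at (17, 7): λ = (3·17² + 10)/(2·7) ≡ 16/14. 14⁻¹ ≡ 3 (mod 41), so λ ≡ 16·3 ≡ 7.
  x = λ² - 17 - 17 = 49 - 34 ≡ 15; y = λ·(17 - 15) - 7 ≡ 7. → (15, 7)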